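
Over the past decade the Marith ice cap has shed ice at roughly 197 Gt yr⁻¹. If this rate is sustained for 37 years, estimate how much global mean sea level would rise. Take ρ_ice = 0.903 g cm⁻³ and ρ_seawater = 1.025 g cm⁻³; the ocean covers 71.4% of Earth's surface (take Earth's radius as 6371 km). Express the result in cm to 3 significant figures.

Total mass lost = 197 Gt/yr × 37 yr = 7289 Gt = 7.289×10^15 kg.
ρ_w = 1.025 g cm⁻³ = 1025 kg m⁻³, so water volume = 7.289×10^15 / 1025 = 7.111×10^12 m³.
Δh = 7.111×10^12 / 3.64×10^14 = 0.0195 m = 1.95 cm.

≈ 1.95 cm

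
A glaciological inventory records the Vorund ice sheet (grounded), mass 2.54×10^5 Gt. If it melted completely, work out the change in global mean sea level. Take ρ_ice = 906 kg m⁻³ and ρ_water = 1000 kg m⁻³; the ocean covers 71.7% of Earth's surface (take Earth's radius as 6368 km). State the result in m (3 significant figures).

Vorund: 2.54×10^5 Gt = 2.540×10^17 kg; dividing by ρ_w = 1000 kg m⁻³ gives 2.540×10^14 m³ of water.
Spread over 3.65×10^14 m² of ocean, Δh = 2.540×10^14 / 3.65×10^14 = 0.695 m.

≈ 0.695 m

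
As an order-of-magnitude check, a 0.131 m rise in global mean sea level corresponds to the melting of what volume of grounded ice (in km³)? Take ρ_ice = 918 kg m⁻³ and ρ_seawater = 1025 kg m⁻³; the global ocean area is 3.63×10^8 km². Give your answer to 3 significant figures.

≈ 5.31×10^4 km³

Required water volume = Δh × A = 0.131 m × 3.63×10^14 m² = 4.755×10^13 m³ = 4.755×10^4 km³.
Ice volume = water volume × ρ_w/ρ_ice = 4.755×10^4 × 1025/918 = 5.31×10^4 km³.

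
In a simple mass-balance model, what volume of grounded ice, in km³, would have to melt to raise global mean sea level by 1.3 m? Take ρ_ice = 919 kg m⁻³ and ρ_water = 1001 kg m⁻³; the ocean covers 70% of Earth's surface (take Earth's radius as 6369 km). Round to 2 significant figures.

≈ 5.1×10^5 km³

Required water volume = Δh × A = 1.3 m × 3.57×10^14 m² = 4.639×10^14 m³ = 4.639×10^5 km³.
Ice volume = water volume × ρ_w/ρ_ice = 4.639×10^5 × 1001/919 = 5.1×10^5 km³.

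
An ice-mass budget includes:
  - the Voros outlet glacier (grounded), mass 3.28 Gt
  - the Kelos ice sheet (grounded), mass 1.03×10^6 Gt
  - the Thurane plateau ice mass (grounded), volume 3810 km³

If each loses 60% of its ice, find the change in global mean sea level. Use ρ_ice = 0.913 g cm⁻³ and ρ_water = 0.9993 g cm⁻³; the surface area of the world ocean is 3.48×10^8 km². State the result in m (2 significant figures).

Voros: 0.6 × 3.28 Gt = 1.968×10^12 kg; dividing by ρ_w = 0.9993 g cm⁻³ = 999.3 kg m⁻³ gives 1.969×10^9 m³ of water.
Kelos: 0.6 × 1.03×10^6 Gt = 6.180×10^17 kg; dividing by ρ_w = 999.3 kg m⁻³ gives 6.184×10^14 m³ of water.
Thurane: 0.6 × 3810 km³ × (913/999.3) = 2089 km³ of water.
Total added water ≈ 6.205×10^14 m³ over 3.48×10^14 m² → Δh = 1.78 m.

≈ 1.8 m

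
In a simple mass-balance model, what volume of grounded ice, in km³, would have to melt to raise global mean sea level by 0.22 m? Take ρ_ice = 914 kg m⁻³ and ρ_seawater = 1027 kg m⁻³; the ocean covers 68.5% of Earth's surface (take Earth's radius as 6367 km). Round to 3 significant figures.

Required water volume = Δh × A = 0.22 m × 3.49×10^14 m² = 7.677×10^13 m³ = 7.677×10^4 km³.
Ice volume = water volume × ρ_w/ρ_ice = 7.677×10^4 × 1027/914 = 8.63×10^4 km³.

≈ 8.63×10^4 km³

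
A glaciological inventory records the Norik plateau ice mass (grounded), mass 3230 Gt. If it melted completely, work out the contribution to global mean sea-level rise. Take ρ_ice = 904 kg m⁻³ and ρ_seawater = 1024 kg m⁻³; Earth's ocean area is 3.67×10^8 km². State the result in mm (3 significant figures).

Norik: 3230 Gt = 3.230×10^15 kg; dividing by ρ_w = 1024 kg m⁻³ gives 3.154×10^12 m³ of water.
Spread over 3.67×10^14 m² of ocean, Δh = 3.154×10^12 / 3.67×10^14 = 8.59×10^-3 m = 8.59 mm.

≈ 8.59 mm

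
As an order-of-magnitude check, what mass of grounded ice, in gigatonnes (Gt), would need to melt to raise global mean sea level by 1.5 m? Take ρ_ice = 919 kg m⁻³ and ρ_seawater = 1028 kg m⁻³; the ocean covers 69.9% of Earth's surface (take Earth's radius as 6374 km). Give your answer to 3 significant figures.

≈ 5.50×10^5 Gt

Required water volume = Δh × A = 1.5 m × 3.57×10^14 m² = 5.353×10^14 m³.
ρ_w = 1028 kg m⁻³, so the mass of water = 5.353×10^14 m³ × 1028 kg m⁻³ = 5.503×10^17 kg = 5.50×10^5 Gt (and the same mass of ice, by conservation).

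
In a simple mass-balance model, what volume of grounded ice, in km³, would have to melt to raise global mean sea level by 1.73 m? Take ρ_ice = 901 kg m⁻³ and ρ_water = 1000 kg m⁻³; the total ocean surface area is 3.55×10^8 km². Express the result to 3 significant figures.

Required water volume = Δh × A = 1.73 m × 3.55×10^14 m² = 6.142×10^14 m³ = 6.142×10^5 km³.
Ice volume = water volume × ρ_w/ρ_ice = 6.142×10^5 × 1000/901 = 6.82×10^5 km³.

≈ 6.82×10^5 km³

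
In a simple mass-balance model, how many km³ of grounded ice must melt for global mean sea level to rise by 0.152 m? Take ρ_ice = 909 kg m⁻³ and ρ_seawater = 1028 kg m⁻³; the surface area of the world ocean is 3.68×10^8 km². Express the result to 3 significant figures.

≈ 6.33×10^4 km³

Required water volume = Δh × A = 0.152 m × 3.68×10^14 m² = 5.594×10^13 m³ = 5.594×10^4 km³.
Ice volume = water volume × ρ_w/ρ_ice = 5.594×10^4 × 1028/909 = 6.33×10^4 km³.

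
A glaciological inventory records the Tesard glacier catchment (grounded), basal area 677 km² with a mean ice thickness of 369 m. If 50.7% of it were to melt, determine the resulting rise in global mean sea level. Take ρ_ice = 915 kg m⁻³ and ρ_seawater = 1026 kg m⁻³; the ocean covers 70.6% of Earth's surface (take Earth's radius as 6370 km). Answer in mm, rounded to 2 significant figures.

Tesard: ice volume = 677 km² × 369 m = 249.8 km³; 0.507 × 249.8 × (915/1026) = 113.0 km³ of water.
Spread over 3.60×10^14 m² of ocean, Δh = 1.130×10^11 / 3.60×10^14 = 3.14×10^-4 m = 0.31 mm.

≈ 0.31 mm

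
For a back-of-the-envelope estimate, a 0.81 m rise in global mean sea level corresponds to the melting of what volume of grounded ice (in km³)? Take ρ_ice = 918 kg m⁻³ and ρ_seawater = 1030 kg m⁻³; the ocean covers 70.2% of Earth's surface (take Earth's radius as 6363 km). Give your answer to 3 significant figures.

Required water volume = Δh × A = 0.81 m × 3.57×10^14 m² = 2.893×10^14 m³ = 2.893×10^5 km³.
Ice volume = water volume × ρ_w/ρ_ice = 2.893×10^5 × 1030/918 = 3.25×10^5 km³.

≈ 3.25×10^5 km³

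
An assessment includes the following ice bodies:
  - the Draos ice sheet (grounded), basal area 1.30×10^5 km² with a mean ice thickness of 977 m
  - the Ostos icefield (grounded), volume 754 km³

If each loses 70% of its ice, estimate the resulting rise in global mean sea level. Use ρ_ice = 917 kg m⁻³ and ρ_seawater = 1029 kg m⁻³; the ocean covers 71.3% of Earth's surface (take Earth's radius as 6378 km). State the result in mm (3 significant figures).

≈ 219 mm

Draos: ice volume = 1.30×10^5 km² × 977 m = 1.270×10^5 km³; 0.7 × 1.270×10^5 × (917/1029) = 7.923×10^4 km³ of water.
Ostos: 0.7 × 754 km³ × (917/1029) = 470.4 km³ of water.
Total added water ≈ 7.970×10^13 m³ over 3.64×10^14 m² → Δh = 0.219 m = 219 mm.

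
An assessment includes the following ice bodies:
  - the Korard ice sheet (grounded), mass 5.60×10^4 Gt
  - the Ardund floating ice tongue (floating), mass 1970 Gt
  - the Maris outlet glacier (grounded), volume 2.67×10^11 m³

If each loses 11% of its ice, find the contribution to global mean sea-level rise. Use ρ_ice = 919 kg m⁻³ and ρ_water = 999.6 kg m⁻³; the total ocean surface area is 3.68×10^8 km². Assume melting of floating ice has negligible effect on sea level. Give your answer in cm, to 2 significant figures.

Korard: 0.11 × 5.60×10^4 Gt = 6.160×10^15 kg; dividing by ρ_w = 999.6 kg m⁻³ gives 6.162×10^12 m³ of water.
The Ardund floating ice tongue is floating and already displaces its own weight of water, so its melt adds essentially nothing to sea level.
Maris: 0.11 × 2.67×10^11 m³ × (919/999.6) = 2.700×10^10 m³ of water.
Total added water ≈ 6.189×10^12 m³ over 3.68×10^14 m² → Δh = 0.0168 m = 1.7 cm.

≈ 1.7 cm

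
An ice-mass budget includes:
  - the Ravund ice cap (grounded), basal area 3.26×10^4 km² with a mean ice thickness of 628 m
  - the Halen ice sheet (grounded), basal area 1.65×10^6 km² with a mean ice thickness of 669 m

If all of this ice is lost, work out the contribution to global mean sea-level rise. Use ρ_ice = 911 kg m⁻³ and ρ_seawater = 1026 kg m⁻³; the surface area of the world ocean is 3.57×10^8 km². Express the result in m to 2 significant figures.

Ravund: ice volume = 3.26×10^4 km² × 628 m = 2.047×10^4 km³; 2.047×10^4 × (911/1026) = 1.818×10^4 km³ of water.
Halen: ice volume = 1.65×10^6 km² × 669 m = 1.104×10^6 km³; 1.104×10^6 × (911/1026) = 9.801×10^5 km³ of water.
Total added water ≈ 9.983×10^14 m³ over 3.57×10^14 m² → Δh = 2.80 m.

≈ 2.8 m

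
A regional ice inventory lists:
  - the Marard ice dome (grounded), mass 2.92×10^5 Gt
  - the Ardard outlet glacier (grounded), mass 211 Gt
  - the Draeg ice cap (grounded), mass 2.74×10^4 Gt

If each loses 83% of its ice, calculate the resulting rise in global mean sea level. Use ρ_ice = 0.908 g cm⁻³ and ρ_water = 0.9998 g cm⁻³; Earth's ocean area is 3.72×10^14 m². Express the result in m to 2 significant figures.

≈ 0.71 m

Marard: 0.83 × 2.92×10^5 Gt = 2.424×10^17 kg; dividing by ρ_w = 0.9998 g cm⁻³ = 999.8 kg m⁻³ gives 2.424×10^14 m³ of water.
Ardard: 0.83 × 211 Gt = 1.751×10^14 kg; dividing by ρ_w = 999.8 kg m⁻³ gives 1.752×10^11 m³ of water.
Draeg: 0.83 × 2.74×10^4 Gt = 2.274×10^16 kg; dividing by ρ_w = 999.8 kg m⁻³ gives 2.275×10^13 m³ of water.
Total added water ≈ 2.653×10^14 m³ over 3.72×10^14 m² → Δh = 0.713 m.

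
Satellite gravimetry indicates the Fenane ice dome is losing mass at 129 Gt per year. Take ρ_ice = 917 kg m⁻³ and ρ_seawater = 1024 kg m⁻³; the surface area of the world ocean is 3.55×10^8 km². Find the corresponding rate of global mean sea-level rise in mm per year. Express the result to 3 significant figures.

≈ 0.355 mm/yr

ρ_w = 1024 kg m⁻³. Annual water volume added = 129 Gt / ρ_w = 1.290×10^14 kg / 1024 kg m⁻³ = 1.260×10^11 m³.
Δh per year = 1.260×10^11 / 3.55×10^14 = 3.55×10^-4 m = 0.355 mm.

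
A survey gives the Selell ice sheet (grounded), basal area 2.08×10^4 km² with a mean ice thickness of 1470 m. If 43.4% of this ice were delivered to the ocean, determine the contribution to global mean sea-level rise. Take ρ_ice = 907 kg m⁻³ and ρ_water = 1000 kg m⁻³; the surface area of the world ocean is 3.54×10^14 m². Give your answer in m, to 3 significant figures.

Selell: ice volume = 2.08×10^4 km² × 1470 m = 3.058×10^4 km³; 0.434 × 3.058×10^4 × (907/1000) = 1.204×10^4 km³ of water.
Spread over 3.54×10^14 m² of ocean, Δh = 1.204×10^13 / 3.54×10^14 = 0.0340 m.

≈ 0.0340 m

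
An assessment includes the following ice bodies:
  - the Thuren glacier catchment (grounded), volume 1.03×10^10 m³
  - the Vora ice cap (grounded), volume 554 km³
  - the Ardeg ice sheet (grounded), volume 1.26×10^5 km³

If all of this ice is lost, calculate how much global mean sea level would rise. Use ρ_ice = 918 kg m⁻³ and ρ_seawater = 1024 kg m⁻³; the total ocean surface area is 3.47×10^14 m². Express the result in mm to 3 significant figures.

Thuren: 1.03×10^10 m³ × (918/1024) = 9.234×10^9 m³ of water.
Vora: 554 km³ × (918/1024) = 496.7 km³ of water.
Ardeg: 1.26×10^5 km³ × (918/1024) = 1.130×10^5 km³ of water.
Total added water ≈ 1.135×10^14 m³ over 3.47×10^14 m² → Δh = 0.327 m = 327 mm.

≈ 327 mm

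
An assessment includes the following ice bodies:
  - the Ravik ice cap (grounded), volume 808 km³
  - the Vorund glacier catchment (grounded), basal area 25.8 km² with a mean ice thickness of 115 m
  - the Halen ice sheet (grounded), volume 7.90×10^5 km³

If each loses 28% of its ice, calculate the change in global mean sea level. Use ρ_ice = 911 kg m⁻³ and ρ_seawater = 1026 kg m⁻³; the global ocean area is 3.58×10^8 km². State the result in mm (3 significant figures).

Ravik: 0.28 × 808 km³ × (911/1026) = 200.9 km³ of water.
Vorund: ice volume = 25.8 km² × 115 m = 2.967 km³; 0.28 × 2.967 × (911/1026) = 0.7376 km³ of water.
Halen: 0.28 × 7.90×10^5 km³ × (911/1026) = 1.964×10^5 km³ of water.
Total added water ≈ 1.966×10^14 m³ over 3.58×10^14 m² → Δh = 0.549 m = 549 mm.

≈ 549 mm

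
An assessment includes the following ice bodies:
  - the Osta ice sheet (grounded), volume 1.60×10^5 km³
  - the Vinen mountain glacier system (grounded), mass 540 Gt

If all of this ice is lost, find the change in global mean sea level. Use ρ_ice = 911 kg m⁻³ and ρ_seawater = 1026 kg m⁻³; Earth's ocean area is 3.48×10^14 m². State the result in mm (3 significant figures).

Osta: 1.60×10^5 km³ × (911/1026) = 1.421×10^5 km³ of water.
Vinen: 540 Gt = 5.400×10^14 kg; dividing by ρ_w = 1026 kg m⁻³ gives 5.263×10^11 m³ of water.
Total added water ≈ 1.426×10^14 m³ over 3.48×10^14 m² → Δh = 0.410 m = 410 mm.

≈ 410 mm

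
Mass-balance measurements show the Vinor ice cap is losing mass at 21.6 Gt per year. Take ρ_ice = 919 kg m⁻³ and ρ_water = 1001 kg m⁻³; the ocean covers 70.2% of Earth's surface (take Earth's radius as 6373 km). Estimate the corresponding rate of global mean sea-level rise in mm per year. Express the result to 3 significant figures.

ρ_w = 1001 kg m⁻³. Annual water volume added = 21.6 Gt / ρ_w = 2.160×10^13 kg / 1001 kg m⁻³ = 2.158×10^10 m³.
Δh per year = 2.158×10^10 / 3.58×10^14 = 6.02×10^-5 m = 0.0602 mm.

≈ 0.0602 mm/yr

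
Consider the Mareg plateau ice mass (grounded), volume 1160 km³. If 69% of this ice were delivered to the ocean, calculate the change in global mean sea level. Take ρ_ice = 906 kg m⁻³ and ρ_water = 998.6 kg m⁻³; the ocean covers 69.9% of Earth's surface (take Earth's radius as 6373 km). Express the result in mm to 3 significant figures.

≈ 2.04 mm

Mareg: 0.69 × 1160 km³ × (906/998.6) = 726.2 km³ of water.
Spread over 3.57×10^14 m² of ocean, Δh = 7.262×10^11 / 3.57×10^14 = 2.04×10^-3 m = 2.04 mm.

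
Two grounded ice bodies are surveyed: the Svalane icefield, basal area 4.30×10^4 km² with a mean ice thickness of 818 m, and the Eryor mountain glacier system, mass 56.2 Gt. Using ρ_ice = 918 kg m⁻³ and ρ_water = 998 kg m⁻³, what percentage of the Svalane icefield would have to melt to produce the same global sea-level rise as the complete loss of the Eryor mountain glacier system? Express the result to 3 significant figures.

≈ 0.174 %

Equal sea-level rise means equal mass of meltwater, i.e. equal mass of ice lost.
Ice mass of Eryor: 5.620×10^13 kg; ice mass of Svalane: 3.229×10^16 kg.
Fraction required = 5.620×10^13 / 3.229×10^16 = 1.74×10^-3 → 0.174 %.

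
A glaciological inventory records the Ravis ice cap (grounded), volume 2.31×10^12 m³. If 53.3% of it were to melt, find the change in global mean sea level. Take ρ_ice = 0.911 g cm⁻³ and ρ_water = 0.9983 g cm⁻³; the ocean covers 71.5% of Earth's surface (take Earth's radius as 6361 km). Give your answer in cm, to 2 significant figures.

≈ 0.31 cm

Ravis: 0.533 × 2.31×10^12 m³ × (911/998.3) = 1.124×10^12 m³ of water.
Spread over 3.64×10^14 m² of ocean, Δh = 1.124×10^12 / 3.64×10^14 = 3.09×10^-3 m = 0.31 cm.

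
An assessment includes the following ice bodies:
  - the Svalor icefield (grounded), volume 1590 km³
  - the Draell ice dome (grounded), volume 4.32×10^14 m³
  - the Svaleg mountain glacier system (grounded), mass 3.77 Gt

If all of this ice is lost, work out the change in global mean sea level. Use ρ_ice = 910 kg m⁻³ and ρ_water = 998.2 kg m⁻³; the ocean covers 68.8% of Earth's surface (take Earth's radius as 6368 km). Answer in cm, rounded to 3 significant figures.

Svalor: 1590 km³ × (910/998.2) = 1450 km³ of water.
Draell: 4.32×10^14 m³ × (910/998.2) = 3.938×10^14 m³ of water.
Svaleg: 3.77 Gt = 3.770×10^12 kg; dividing by ρ_w = 998.2 kg m⁻³ gives 3.777×10^9 m³ of water.
Total added water ≈ 3.953×10^14 m³ over 3.51×10^14 m² → Δh = 1.13 m = 113 cm.

≈ 113 cm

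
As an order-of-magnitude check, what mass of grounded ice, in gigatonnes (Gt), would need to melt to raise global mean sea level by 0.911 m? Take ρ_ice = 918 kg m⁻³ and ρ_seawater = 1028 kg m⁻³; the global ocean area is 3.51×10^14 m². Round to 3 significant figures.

Required water volume = Δh × A = 0.911 m × 3.51×10^14 m² = 3.198×10^14 m³.
ρ_w = 1028 kg m⁻³, so the mass of water = 3.198×10^14 m³ × 1028 kg m⁻³ = 3.287×10^17 kg = 3.29×10^5 Gt (and the same mass of ice, by conservation).

≈ 3.29×10^5 Gt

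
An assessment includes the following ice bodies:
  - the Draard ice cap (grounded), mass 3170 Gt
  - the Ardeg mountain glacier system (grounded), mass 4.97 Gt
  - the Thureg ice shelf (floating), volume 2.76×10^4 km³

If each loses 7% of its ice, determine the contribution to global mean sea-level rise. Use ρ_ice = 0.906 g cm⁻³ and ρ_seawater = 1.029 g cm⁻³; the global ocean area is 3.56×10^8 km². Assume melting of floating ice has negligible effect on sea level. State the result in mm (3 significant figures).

Draard: 0.07 × 3170 Gt = 2.219×10^14 kg; dividing by ρ_w = 1.029 g cm⁻³ = 1029 kg m⁻³ gives 2.156×10^11 m³ of water.
Ardeg: 0.07 × 4.97 Gt = 3.479×10^11 kg; dividing by ρ_w = 1029 kg m⁻³ gives 3.381×10^8 m³ of water.
The Thureg ice shelf is floating and already displaces its own weight of water, so its melt adds essentially nothing to sea level.
Total added water ≈ 2.160×10^11 m³ over 3.56×10^14 m² → Δh = 6.07×10^-4 m = 0.607 mm.

≈ 0.607 mm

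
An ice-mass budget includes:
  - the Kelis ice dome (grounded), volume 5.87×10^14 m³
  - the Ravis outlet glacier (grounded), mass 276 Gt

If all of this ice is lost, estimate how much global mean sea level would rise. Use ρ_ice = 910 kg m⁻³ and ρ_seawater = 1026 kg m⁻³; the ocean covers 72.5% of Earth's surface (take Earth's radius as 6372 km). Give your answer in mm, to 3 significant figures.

Kelis: 5.87×10^14 m³ × (910/1026) = 5.206×10^14 m³ of water.
Ravis: 276 Gt = 2.760×10^14 kg; dividing by ρ_w = 1026 kg m⁻³ gives 2.690×10^11 m³ of water.
Total added water ≈ 5.209×10^14 m³ over 3.70×10^14 m² → Δh = 1.41 m = 1410 mm.

≈ 1410 mm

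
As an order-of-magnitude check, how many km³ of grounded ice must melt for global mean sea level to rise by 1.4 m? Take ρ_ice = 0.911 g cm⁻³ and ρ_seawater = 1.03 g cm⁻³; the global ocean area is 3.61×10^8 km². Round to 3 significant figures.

Required water volume = Δh × A = 1.4 m × 3.61×10^14 m² = 5.054×10^14 m³ = 5.054×10^5 km³.
Ice volume = water volume × ρ_w/ρ_ice = 5.054×10^5 × 1030/911 = 5.71×10^5 km³.

≈ 5.71×10^5 km³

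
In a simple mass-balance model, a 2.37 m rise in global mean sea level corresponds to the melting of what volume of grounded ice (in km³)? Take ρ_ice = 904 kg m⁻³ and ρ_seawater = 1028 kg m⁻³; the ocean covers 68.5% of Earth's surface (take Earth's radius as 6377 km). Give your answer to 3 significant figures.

Required water volume = Δh × A = 2.37 m × 3.50×10^14 m² = 8.296×10^14 m³ = 8.296×10^5 km³.
Ice volume = water volume × ρ_w/ρ_ice = 8.296×10^5 × 1028/904 = 9.43×10^5 km³.

≈ 9.43×10^5 km³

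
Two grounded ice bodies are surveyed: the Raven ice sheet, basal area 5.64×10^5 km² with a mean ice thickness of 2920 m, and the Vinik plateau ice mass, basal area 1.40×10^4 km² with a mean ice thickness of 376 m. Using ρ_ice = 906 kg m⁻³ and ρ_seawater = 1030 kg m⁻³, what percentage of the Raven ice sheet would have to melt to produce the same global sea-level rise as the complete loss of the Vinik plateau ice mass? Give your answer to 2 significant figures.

≈ 0.32 %

Equal sea-level rise means equal mass of meltwater, i.e. equal mass of ice lost.
Ice mass of Vinik: 4.769×10^15 kg; ice mass of Raven: 1.492×10^18 kg.
Fraction required = 4.769×10^15 / 1.492×10^18 = 3.20×10^-3 → 0.32 %.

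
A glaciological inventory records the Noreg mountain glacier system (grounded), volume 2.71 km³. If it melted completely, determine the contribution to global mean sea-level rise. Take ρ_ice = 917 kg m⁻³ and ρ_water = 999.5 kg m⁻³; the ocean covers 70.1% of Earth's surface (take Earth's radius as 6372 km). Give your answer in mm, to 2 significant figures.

≈ 7.0×10^-3 mm

Noreg: 2.71 km³ × (917/999.5) = 2.486 km³ of water.
Spread over 3.58×10^14 m² of ocean, Δh = 2.486×10^9 / 3.58×10^14 = 6.95×10^-6 m = 7.0×10^-3 mm.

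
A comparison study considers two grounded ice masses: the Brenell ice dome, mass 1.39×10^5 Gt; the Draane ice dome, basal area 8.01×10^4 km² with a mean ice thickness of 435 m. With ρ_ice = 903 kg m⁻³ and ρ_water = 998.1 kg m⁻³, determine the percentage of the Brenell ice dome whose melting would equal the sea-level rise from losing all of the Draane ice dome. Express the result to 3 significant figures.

≈ 22.6 %

Equal sea-level rise means equal mass of meltwater, i.e. equal mass of ice lost.
Ice mass of Draane: 3.146×10^16 kg; ice mass of Brenell: 1.390×10^17 kg.
Fraction required = 3.146×10^16 / 1.390×10^17 = 0.226 → 22.6 %.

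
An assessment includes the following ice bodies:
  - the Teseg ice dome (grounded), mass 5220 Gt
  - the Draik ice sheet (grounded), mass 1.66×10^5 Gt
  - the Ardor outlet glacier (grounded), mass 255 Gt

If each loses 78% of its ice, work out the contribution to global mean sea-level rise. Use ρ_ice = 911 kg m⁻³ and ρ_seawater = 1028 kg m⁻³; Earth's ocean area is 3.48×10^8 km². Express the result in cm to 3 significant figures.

Teseg: 0.78 × 5220 Gt = 4.072×10^15 kg; dividing by ρ_w = 1028 kg m⁻³ gives 3.961×10^12 m³ of water.
Draik: 0.78 × 1.66×10^5 Gt = 1.295×10^17 kg; dividing by ρ_w = 1028 kg m⁻³ gives 1.260×10^14 m³ of water.
Ardor: 0.78 × 255 Gt = 1.989×10^14 kg; dividing by ρ_w = 1028 kg m⁻³ gives 1.935×10^11 m³ of water.
Total added water ≈ 1.301×10^14 m³ over 3.48×10^14 m² → Δh = 0.374 m = 37.4 cm.

≈ 37.4 cm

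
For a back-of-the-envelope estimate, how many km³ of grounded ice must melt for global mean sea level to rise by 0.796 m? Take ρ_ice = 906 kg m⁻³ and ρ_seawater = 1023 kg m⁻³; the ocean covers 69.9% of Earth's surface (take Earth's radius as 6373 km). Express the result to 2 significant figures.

Required water volume = Δh × A = 0.796 m × 3.57×10^14 m² = 2.840×10^14 m³ = 2.840×10^5 km³.
Ice volume = water volume × ρ_w/ρ_ice = 2.840×10^5 × 1023/906 = 3.2×10^5 km³.

≈ 3.2×10^5 km³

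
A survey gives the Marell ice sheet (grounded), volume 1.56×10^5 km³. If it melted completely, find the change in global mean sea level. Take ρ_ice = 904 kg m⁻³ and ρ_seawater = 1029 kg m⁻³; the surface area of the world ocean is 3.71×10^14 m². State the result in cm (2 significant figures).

Marell: 1.56×10^5 km³ × (904/1029) = 1.370×10^5 km³ of water.
Spread over 3.71×10^14 m² of ocean, Δh = 1.370×10^14 / 3.71×10^14 = 0.369 m = 37 cm.

≈ 37 cm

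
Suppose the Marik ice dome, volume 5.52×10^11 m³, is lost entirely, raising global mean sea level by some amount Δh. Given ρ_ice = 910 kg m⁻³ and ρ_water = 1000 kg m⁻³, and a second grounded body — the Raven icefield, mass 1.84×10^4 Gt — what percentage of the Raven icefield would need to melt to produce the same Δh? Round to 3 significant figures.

≈ 2.73 %

Equal sea-level rise means equal mass of meltwater, i.e. equal mass of ice lost.
Ice mass of Marik: 5.023×10^14 kg; ice mass of Raven: 1.840×10^16 kg.
Fraction required = 5.023×10^14 / 1.840×10^16 = 0.0273 → 2.73 %.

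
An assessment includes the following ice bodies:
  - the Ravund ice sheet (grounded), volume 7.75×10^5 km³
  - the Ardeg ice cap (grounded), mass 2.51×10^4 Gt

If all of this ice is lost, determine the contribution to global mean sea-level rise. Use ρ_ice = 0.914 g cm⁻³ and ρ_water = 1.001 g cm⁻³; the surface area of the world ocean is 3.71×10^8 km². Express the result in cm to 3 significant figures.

≈ 197 cm

Ravund: 7.75×10^5 km³ × (914/1001) = 7.076×10^5 km³ of water.
Ardeg: 2.51×10^4 Gt = 2.510×10^16 kg; dividing by ρ_w = 1.001 g cm⁻³ = 1001 kg m⁻³ gives 2.507×10^13 m³ of water.
Total added water ≈ 7.327×10^14 m³ over 3.71×10^14 m² → Δh = 1.97 m = 197 cm.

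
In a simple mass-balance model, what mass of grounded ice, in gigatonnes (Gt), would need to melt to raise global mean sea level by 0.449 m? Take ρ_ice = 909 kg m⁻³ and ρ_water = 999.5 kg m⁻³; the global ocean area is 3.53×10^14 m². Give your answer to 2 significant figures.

Required water volume = Δh × A = 0.449 m × 3.53×10^14 m² = 1.585×10^14 m³.
ρ_w = 999.5 kg m⁻³, so the mass of water = 1.585×10^14 m³ × 999.5 kg m⁻³ = 1.584×10^17 kg = 1.6×10^5 Gt (and the same mass of ice, by conservation).

≈ 1.6×10^5 Gt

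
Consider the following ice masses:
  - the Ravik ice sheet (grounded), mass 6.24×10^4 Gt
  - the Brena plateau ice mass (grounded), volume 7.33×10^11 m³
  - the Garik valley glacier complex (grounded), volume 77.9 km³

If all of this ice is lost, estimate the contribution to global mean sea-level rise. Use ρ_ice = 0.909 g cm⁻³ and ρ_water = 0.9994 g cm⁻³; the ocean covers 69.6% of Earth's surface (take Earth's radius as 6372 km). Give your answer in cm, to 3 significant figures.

Ravik: 6.24×10^4 Gt = 6.240×10^16 kg; dividing by ρ_w = 0.9994 g cm⁻³ = 999.4 kg m⁻³ gives 6.244×10^13 m³ of water.
Brena: 7.33×10^11 m³ × (909/999.4) = 6.667×10^11 m³ of water.
Garik: 77.9 km³ × (909/999.4) = 70.85 km³ of water.
Total added water ≈ 6.318×10^13 m³ over 3.55×10^14 m² → Δh = 0.178 m = 17.8 cm.

≈ 17.8 cm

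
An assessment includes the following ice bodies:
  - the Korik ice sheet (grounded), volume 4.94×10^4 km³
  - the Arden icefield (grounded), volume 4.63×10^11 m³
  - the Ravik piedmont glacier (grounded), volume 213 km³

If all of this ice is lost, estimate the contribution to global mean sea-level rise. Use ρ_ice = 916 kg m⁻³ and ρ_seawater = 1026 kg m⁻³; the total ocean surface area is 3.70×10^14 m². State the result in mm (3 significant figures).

≈ 121 mm

Korik: 4.94×10^4 km³ × (916/1026) = 4.410×10^4 km³ of water.
Arden: 4.63×10^11 m³ × (916/1026) = 4.134×10^11 m³ of water.
Ravik: 213 km³ × (916/1026) = 190.2 km³ of water.
Total added water ≈ 4.471×10^13 m³ over 3.70×10^14 m² → Δh = 0.121 m = 121 mm.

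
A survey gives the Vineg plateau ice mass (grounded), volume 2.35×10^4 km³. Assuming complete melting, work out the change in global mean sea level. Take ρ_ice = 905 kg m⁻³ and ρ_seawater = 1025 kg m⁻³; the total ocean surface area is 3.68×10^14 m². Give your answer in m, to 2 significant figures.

Vineg: 2.35×10^4 km³ × (905/1025) = 2.075×10^4 km³ of water.
Spread over 3.68×10^14 m² of ocean, Δh = 2.075×10^13 / 3.68×10^14 = 0.0564 m.

≈ 0.056 m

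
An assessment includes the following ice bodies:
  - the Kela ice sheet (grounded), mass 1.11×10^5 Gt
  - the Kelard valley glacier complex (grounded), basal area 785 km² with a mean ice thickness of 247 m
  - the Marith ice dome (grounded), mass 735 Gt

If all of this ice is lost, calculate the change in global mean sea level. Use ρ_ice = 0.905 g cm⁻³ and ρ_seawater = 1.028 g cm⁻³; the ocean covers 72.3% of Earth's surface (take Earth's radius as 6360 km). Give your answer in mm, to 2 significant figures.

≈ 300 mm

Kela: 1.11×10^5 Gt = 1.110×10^17 kg; dividing by ρ_w = 1.028 g cm⁻³ = 1028 kg m⁻³ gives 1.080×10^14 m³ of water.
Kelard: ice volume = 785 km² × 247 m = 193.9 km³; 193.9 × (905/1028) = 170.7 km³ of water.
Marith: 735 Gt = 7.350×10^14 kg; dividing by ρ_w = 1028 kg m⁻³ gives 7.150×10^11 m³ of water.
Total added water ≈ 1.089×10^14 m³ over 3.68×10^14 m² → Δh = 0.296 m = 300 mm.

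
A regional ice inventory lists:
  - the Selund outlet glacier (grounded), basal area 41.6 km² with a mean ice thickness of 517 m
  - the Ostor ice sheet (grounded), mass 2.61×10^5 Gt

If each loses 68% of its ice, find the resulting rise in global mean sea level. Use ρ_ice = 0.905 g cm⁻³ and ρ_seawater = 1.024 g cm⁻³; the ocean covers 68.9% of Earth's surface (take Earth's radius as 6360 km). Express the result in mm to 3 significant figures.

Selund: ice volume = 41.6 km² × 517 m = 21.51 km³; 0.68 × 21.51 × (905/1024) = 12.93 km³ of water.
Ostor: 0.68 × 2.61×10^5 Gt = 1.775×10^17 kg; dividing by ρ_w = 1.024 g cm⁻³ = 1024 kg m⁻³ gives 1.733×10^14 m³ of water.
Total added water ≈ 1.733×10^14 m³ over 3.50×10^14 m² → Δh = 0.495 m = 495 mm.

≈ 495 mm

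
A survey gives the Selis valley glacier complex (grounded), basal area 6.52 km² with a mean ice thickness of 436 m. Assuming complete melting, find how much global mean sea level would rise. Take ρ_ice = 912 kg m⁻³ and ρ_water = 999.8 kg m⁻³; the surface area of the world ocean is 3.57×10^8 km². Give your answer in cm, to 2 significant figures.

Selis: ice volume = 6.52 km² × 436 m = 2.843 km³; 2.843 × (912/999.8) = 2.593 km³ of water.
Spread over 3.57×10^14 m² of ocean, Δh = 2.593×10^9 / 3.57×10^14 = 7.26×10^-6 m = 7.3×10^-4 cm.

≈ 7.3×10^-4 cm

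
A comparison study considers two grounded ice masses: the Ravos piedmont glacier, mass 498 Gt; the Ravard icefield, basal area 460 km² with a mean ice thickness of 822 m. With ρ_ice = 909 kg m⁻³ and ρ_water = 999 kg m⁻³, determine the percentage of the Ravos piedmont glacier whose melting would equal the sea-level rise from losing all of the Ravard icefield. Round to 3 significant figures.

Equal sea-level rise means equal mass of meltwater, i.e. equal mass of ice lost.
Ice mass of Ravard: 3.437×10^14 kg; ice mass of Ravos: 4.980×10^14 kg.
Fraction required = 3.437×10^14 / 4.980×10^14 = 0.690 → 69.0 %.

≈ 69.0 %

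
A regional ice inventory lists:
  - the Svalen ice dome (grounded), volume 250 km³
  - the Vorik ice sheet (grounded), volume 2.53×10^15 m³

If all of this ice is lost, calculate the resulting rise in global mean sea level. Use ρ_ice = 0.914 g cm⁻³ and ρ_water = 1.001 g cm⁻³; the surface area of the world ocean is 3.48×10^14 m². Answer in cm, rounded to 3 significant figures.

Svalen: 250 km³ × (914/1001) = 228.3 km³ of water.
Vorik: 2.53×10^15 m³ × (914/1001) = 2.310×10^15 m³ of water.
Total added water ≈ 2.310×10^15 m³ over 3.48×10^14 m² → Δh = 6.64 m = 664 cm.

≈ 664 cm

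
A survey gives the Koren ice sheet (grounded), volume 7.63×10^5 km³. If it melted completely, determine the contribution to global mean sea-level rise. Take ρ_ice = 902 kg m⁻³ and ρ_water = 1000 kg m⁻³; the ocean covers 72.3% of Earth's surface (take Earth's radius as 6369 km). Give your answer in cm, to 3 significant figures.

≈ 187 cm

Koren: 7.63×10^5 km³ × (902/1000) = 6.882×10^5 km³ of water.
Spread over 3.69×10^14 m² of ocean, Δh = 6.882×10^14 / 3.69×10^14 = 1.87 m = 187 cm.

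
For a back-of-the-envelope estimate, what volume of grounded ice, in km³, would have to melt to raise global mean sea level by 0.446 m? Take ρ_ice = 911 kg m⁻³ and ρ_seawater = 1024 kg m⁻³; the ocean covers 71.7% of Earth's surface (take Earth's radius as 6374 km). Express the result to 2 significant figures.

≈ 1.8×10^5 km³

Required water volume = Δh × A = 0.446 m × 3.66×10^14 m² = 1.633×10^14 m³ = 1.633×10^5 km³.
Ice volume = water volume × ρ_w/ρ_ice = 1.633×10^5 × 1024/911 = 1.8×10^5 km³.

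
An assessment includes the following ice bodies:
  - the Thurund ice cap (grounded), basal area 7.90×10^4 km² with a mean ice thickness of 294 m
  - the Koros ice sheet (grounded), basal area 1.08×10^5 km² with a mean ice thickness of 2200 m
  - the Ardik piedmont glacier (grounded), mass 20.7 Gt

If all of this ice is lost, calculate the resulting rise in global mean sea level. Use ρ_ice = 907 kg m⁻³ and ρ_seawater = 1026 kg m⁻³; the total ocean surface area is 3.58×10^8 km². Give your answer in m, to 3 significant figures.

Thurund: ice volume = 7.90×10^4 km² × 294 m = 2.323×10^4 km³; 2.323×10^4 × (907/1026) = 2.053×10^4 km³ of water.
Koros: ice volume = 1.08×10^5 km² × 2200 m = 2.376×10^5 km³; 2.376×10^5 × (907/1026) = 2.100×10^5 km³ of water.
Ardik: 20.7 Gt = 2.070×10^13 kg; dividing by ρ_w = 1026 kg m⁻³ gives 2.018×10^10 m³ of water.
Total added water ≈ 2.306×10^14 m³ over 3.58×10^14 m² → Δh = 0.644 m.

≈ 0.644 m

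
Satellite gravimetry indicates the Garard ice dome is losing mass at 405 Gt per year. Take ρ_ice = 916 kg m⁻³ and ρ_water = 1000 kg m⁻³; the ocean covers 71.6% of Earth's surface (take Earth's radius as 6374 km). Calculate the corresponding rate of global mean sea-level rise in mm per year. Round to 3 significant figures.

≈ 1.11 mm/yr

ρ_w = 1000 kg m⁻³. Annual water volume added = 405 Gt / ρ_w = 4.050×10^14 kg / 1000 kg m⁻³ = 4.050×10^11 m³.
Δh per year = 4.050×10^11 / 3.66×10^14 = 1.11×10^-3 m = 1.11 mm.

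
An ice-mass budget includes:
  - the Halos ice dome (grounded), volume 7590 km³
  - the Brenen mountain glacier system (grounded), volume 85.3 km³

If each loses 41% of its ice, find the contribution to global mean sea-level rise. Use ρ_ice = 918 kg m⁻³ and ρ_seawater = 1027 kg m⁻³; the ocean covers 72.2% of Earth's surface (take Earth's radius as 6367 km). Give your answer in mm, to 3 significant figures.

≈ 7.65 mm

Halos: 0.41 × 7590 km³ × (918/1027) = 2782 km³ of water.
Brenen: 0.41 × 85.3 km³ × (918/1027) = 31.26 km³ of water.
Total added water ≈ 2.813×10^12 m³ over 3.68×10^14 m² → Δh = 7.65×10^-3 m = 7.65 mm.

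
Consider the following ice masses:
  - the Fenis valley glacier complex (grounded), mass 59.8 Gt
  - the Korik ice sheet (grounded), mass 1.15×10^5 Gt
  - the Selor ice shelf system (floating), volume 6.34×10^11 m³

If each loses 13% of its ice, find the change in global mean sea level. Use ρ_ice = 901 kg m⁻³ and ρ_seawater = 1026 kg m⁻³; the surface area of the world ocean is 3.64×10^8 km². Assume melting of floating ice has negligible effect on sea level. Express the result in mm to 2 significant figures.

Fenis: 0.13 × 59.8 Gt = 7.774×10^12 kg; dividing by ρ_w = 1026 kg m⁻³ gives 7.577×10^9 m³ of water.
Korik: 0.13 × 1.15×10^5 Gt = 1.495×10^16 kg; dividing by ρ_w = 1026 kg m⁻³ gives 1.457×10^13 m³ of water.
The Selor ice shelf system is floating and already displaces its own weight of water, so its melt adds essentially nothing to sea level.
Total added water ≈ 1.458×10^13 m³ over 3.64×10^14 m² → Δh = 0.0401 m = 40 mm.

≈ 40 mm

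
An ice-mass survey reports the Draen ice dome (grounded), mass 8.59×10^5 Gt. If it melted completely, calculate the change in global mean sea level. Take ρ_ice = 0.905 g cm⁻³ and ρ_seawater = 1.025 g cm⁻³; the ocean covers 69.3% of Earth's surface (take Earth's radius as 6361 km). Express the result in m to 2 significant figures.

≈ 2.4 m

Draen: 8.59×10^5 Gt = 8.590×10^17 kg; dividing by ρ_w = 1.025 g cm⁻³ = 1025 kg m⁻³ gives 8.380×10^14 m³ of water.
Spread over 3.52×10^14 m² of ocean, Δh = 8.380×10^14 / 3.52×10^14 = 2.38 m.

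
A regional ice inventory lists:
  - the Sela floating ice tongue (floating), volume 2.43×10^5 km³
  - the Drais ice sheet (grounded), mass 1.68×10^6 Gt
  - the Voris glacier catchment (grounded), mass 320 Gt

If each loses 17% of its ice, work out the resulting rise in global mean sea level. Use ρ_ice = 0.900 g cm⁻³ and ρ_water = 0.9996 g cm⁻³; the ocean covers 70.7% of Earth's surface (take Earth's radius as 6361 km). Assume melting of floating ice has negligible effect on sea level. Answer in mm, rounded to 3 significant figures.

≈ 795 mm

The Sela floating ice tongue is floating and already displaces its own weight of water, so its melt adds essentially nothing to sea level.
Drais: 0.17 × 1.68×10^6 Gt = 2.856×10^17 kg; dividing by ρ_w = 0.9996 g cm⁻³ = 999.6 kg m⁻³ gives 2.857×10^14 m³ of water.
Voris: 0.17 × 320 Gt = 5.440×10^13 kg; dividing by ρ_w = 999.6 kg m⁻³ gives 5.442×10^10 m³ of water.
Total added water ≈ 2.858×10^14 m³ over 3.59×10^14 m² → Δh = 0.795 m = 795 mm.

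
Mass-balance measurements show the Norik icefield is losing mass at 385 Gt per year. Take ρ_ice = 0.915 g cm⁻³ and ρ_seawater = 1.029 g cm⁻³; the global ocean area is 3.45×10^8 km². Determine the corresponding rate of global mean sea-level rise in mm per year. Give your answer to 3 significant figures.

ρ_w = 1.029 g cm⁻³ = 1029 kg m⁻³. Annual water volume added = 385 Gt / ρ_w = 3.850×10^14 kg / 1029 kg m⁻³ = 3.741×10^11 m³.
Δh per year = 3.741×10^11 / 3.45×10^14 = 1.08×10^-3 m = 1.08 mm.

≈ 1.08 mm/yr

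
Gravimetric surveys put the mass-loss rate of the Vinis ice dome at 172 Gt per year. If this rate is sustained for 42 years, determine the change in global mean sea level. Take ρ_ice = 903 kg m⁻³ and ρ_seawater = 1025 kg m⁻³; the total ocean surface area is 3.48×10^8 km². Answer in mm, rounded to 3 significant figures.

≈ 20.3 mm

Total mass lost = 172 Gt/yr × 42 yr = 7224 Gt = 7.224×10^15 kg.
ρ_w = 1025 kg m⁻³, so water volume = 7.224×10^15 / 1025 = 7.048×10^12 m³.
Δh = 7.048×10^12 / 3.48×10^14 = 0.0203 m = 20.3 mm.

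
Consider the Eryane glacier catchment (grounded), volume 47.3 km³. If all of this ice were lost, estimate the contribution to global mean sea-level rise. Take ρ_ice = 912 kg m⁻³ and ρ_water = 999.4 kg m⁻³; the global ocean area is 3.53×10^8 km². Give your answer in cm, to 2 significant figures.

Eryane: 47.3 km³ × (912/999.4) = 43.16 km³ of water.
Spread over 3.53×10^14 m² of ocean, Δh = 4.316×10^10 / 3.53×10^14 = 1.22×10^-4 m = 0.012 cm.

≈ 0.012 cm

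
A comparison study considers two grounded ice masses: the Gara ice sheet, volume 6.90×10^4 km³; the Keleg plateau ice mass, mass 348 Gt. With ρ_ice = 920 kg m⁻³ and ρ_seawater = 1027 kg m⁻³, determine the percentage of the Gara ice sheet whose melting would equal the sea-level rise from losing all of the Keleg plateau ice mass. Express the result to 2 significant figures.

Equal sea-level rise means equal mass of meltwater, i.e. equal mass of ice lost.
Ice mass of Keleg: 3.480×10^14 kg; ice mass of Gara: 6.348×10^16 kg.
Fraction required = 3.480×10^14 / 6.348×10^16 = 5.48×10^-3 → 0.55 %.

≈ 0.55 %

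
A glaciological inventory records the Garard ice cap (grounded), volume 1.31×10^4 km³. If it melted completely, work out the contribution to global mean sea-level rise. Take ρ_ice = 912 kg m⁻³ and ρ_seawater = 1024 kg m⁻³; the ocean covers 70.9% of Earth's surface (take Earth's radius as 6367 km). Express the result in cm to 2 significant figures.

Garard: 1.31×10^4 km³ × (912/1024) = 1.167×10^4 km³ of water.
Spread over 3.61×10^14 m² of ocean, Δh = 1.167×10^13 / 3.61×10^14 = 0.0323 m = 3.2 cm.

≈ 3.2 cm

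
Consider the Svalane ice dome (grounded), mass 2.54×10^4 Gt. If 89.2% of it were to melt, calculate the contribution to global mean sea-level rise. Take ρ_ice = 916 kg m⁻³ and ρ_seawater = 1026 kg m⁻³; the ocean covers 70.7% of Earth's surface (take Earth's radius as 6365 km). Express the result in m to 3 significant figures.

Svalane: 0.892 × 2.54×10^4 Gt = 2.266×10^16 kg; dividing by ρ_w = 1026 kg m⁻³ gives 2.208×10^13 m³ of water.
Spread over 3.60×10^14 m² of ocean, Δh = 2.208×10^13 / 3.60×10^14 = 0.0614 m.

≈ 0.0614 m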